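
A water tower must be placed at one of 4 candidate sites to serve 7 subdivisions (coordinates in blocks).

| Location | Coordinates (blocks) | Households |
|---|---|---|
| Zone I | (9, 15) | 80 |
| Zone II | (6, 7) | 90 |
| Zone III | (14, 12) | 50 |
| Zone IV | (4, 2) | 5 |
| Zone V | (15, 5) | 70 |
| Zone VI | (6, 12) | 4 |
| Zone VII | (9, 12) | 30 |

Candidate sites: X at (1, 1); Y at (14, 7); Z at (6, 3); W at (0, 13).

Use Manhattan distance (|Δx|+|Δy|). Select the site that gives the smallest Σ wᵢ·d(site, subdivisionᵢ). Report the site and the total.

Total weighted distance at each candidate:
  X (1, 1): total = 5864
  Y (14, 7): total = 2647
  Z (6, 3): total = 3591
  W (0, 13): total = 4723
Minimum is at Y with total 2647 blocks.

Y, total 2647 blocks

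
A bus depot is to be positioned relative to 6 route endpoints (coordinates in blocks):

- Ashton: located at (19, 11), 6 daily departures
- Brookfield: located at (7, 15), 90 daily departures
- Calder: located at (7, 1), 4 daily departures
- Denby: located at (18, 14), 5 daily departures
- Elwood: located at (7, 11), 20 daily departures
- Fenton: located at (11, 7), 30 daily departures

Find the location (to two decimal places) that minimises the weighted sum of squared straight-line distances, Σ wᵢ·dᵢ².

The minimiser of Σwᵢ‖p−pᵢ‖² is the weighted centroid p* = (Σwᵢpᵢ)/(Σwᵢ).
Σwᵢ = 155.
Σwᵢxᵢ = 6·19 + 90·7 + 4·7 + 5·18 + 20·7 + 30·11 = 1332.
Σwᵢyᵢ = 6·11 + 90·15 + 4·1 + 5·14 + 20·11 + 30·7 = 1920.
x* = 1332/155 = 8.59, y* = 1920/155 = 12.39.

(8.59, 12.39)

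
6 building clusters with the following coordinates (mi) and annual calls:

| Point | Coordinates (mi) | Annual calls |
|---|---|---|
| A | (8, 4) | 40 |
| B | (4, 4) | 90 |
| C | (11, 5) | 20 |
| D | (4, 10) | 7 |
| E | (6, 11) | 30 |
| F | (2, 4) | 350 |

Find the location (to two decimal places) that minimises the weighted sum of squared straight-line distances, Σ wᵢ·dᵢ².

(3.37, 4.51)

The minimiser of Σwᵢ‖p−pᵢ‖² is the weighted centroid p* = (Σwᵢpᵢ)/(Σwᵢ).
Σwᵢ = 537.
Σwᵢxᵢ = 40·8 + 90·4 + 20·11 + 7·4 + 30·6 + 350·2 = 1808.
Σwᵢyᵢ = 40·4 + 90·4 + 20·5 + 7·10 + 30·11 + 350·4 = 2420.
x* = 1808/537 = 3.37, y* = 2420/537 = 4.51.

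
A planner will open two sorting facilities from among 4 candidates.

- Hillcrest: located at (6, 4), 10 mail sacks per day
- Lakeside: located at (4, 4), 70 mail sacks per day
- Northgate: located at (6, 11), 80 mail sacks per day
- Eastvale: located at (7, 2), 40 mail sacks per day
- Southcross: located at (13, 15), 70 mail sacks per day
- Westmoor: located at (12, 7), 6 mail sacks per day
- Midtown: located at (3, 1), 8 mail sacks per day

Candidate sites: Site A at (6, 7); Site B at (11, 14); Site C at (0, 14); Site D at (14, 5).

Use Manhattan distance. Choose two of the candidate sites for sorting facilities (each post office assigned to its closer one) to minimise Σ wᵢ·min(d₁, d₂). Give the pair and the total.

{Site A, Site B}, total 1258

Evaluate every pair (each demand assigned to the nearer of the two):
  {Site A, Site B}: total = 1258
  {Site A, Site D}: total = 1806
  {Site A, Site C}: total = 2028
  {Site B, Site D}: total = 2254
  {Site B, Site C}: total = 2796
  {Site C, Site D}: total = 2894
Best pair: {Site A, Site B} with total 1258.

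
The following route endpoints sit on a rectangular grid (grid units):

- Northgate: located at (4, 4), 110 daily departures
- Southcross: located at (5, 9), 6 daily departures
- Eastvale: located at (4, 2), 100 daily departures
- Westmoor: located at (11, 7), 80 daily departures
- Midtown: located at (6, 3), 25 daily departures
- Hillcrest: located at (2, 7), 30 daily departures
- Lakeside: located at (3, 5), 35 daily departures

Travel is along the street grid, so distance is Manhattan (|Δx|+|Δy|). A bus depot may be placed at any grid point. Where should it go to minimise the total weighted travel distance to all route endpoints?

(4, 4)

Manhattan distance separates: Σwᵢ(|x−xᵢ|+|y−yᵢ|) = Σwᵢ|x−xᵢ| + Σwᵢ|y−yᵢ|, so x and y are optimised independently as 1-D weighted medians.
Total weight W = 386; half = 193.
x-coordinate, sorted with cumulative weight:
  x=2 (Hillcrest, w=30) cum 30
  x=3 (Lakeside, w=35) cum 65
  x=4 (Northgate, w=110) cum 175
  x=4 (Eastvale, w=100) cum 275  ← median
  x=5 (Southcross, w=6) cum 281
  x=6 (Midtown, w=25) cum 306
  x=11 (Westmoor, w=80) cum 386
⇒ x* = 4
y-coordinate, sorted with cumulative weight:
  y=2 (Eastvale, w=100) cum 100
  y=3 (Midtown, w=25) cum 125
  y=4 (Northgate, w=110) cum 235  ← median
  y=5 (Lakeside, w=35) cum 270
  y=7 (Westmoor, w=80) cum 350
  y=7 (Hillcrest, w=30) cum 380
  y=9 (Southcross, w=6) cum 386
⇒ y* = 4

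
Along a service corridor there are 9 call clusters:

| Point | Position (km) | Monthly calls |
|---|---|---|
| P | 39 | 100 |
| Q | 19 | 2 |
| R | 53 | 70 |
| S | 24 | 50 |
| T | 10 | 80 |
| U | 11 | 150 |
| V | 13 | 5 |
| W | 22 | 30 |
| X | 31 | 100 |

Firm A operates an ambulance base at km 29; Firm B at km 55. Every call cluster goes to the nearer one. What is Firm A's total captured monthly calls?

The indifferent point is the midpoint (29+55)/2 = 42; call clusters left of it (closer to Firm A at 29) go to Firm A, those right go to Firm B.
  T at 10 (w=80) → Firm A
  U at 11 (w=150) → Firm A
  V at 13 (w=5) → Firm A
  Q at 19 (w=2) → Firm A
  W at 22 (w=30) → Firm A
  S at 24 (w=50) → Firm A
  X at 31 (w=100) → Firm A
  P at 39 (w=100) → Firm A
  R at 53 (w=70) → Firm B
Firm A captures 517; Firm B captures 70.

517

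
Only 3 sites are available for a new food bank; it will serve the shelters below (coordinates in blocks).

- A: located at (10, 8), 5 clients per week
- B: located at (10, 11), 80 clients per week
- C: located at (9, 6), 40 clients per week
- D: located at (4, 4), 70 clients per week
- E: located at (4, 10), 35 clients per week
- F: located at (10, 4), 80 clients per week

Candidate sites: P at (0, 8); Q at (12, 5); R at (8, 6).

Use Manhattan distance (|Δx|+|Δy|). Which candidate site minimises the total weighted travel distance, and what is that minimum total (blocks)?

Total weighted distance at each candidate:
  P (0, 8): total = 3420
  Q (12, 5): total = 2150
  R (8, 6): total = 1640
Minimum is at R with total 1640 blocks.

R, total 1640 blocks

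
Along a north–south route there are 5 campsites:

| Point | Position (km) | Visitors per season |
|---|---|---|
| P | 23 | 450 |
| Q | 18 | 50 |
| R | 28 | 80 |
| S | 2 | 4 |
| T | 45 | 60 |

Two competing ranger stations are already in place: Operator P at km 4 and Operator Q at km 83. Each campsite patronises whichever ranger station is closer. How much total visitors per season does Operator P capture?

584

The indifferent point is the midpoint (4+83)/2 = 43.5; campsites left of it (closer to Operator P at 4) go to Operator P, those right go to Operator Q.
  S at 2 (w=4) → Operator P
  Q at 18 (w=50) → Operator P
  P at 23 (w=450) → Operator P
  R at 28 (w=80) → Operator P
  T at 45 (w=60) → Operator Q
Operator P captures 584; Operator Q captures 60.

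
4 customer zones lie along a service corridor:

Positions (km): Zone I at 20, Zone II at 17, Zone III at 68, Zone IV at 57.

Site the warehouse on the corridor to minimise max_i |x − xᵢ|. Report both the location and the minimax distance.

The 1-center on a line is the midpoint of the two extreme points: leftmost at 17, rightmost at 68.
Optimal location = (17 + 68)/2 = 42.5; maximum distance = (68 − 17)/2 = 25.5.

location 42.5, max distance 25.5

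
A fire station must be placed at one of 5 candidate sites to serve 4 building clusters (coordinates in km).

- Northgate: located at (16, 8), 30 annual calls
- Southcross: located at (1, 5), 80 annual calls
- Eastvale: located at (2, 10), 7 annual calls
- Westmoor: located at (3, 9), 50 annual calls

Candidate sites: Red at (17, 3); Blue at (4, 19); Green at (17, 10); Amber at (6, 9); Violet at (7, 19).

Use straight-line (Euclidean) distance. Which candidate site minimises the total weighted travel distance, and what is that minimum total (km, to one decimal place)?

Amber, total 992.6 km

Total weighted distance at each candidate:
  Red (17, 3): total = 2320.4
  Blue (4, 19): total = 2200.8
  Green (17, 10): total = 2214.9
  Amber (6, 9): total = 992.6
  Violet (7, 19): total = 2255.5
Minimum is at Amber with total 992.6 km.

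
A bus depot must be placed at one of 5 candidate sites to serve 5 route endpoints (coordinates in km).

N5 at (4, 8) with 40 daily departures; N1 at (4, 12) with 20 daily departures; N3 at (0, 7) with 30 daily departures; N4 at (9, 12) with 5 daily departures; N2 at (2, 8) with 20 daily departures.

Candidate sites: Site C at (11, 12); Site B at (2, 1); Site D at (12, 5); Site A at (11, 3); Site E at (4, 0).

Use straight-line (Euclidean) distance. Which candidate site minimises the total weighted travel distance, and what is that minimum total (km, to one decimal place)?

Site B, total 909.7 km

Total weighted distance at each candidate:
  Site C (11, 12): total = 1032.0
  Site B (2, 1): total = 909.7
  Site D (12, 5): total = 1166.2
  Site A (11, 3): total = 1175.3
  Site E (4, 0): total = 1031.8
Minimum is at Site B with total 909.7 km.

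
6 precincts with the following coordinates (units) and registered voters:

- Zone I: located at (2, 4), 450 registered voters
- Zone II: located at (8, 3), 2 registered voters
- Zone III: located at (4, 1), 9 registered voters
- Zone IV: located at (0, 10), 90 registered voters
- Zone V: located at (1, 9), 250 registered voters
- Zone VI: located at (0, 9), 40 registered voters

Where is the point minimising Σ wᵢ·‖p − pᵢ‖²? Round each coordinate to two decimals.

The minimiser of Σwᵢ‖p−pᵢ‖² is the weighted centroid p* = (Σwᵢpᵢ)/(Σwᵢ).
Σwᵢ = 841.
Σwᵢxᵢ = 450·2 + 2·8 + 9·4 + 90·0 + 250·1 + 40·0 = 1202.
Σwᵢyᵢ = 450·4 + 2·3 + 9·1 + 90·10 + 250·9 + 40·9 = 5325.
x* = 1202/841 = 1.43, y* = 5325/841 = 6.33.

(1.43, 6.33)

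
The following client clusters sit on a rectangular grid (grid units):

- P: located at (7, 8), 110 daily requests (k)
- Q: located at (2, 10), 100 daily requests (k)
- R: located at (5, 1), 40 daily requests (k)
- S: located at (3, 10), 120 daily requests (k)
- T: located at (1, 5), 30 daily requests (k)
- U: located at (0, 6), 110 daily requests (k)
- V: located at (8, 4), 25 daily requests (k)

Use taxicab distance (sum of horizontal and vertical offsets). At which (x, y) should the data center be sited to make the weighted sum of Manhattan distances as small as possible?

(3, 8)

Manhattan distance separates: Σwᵢ(|x−xᵢ|+|y−yᵢ|) = Σwᵢ|x−xᵢ| + Σwᵢ|y−yᵢ|, so x and y are optimised independently as 1-D weighted medians.
Total weight W = 535; half = 267.5.
x-coordinate, sorted with cumulative weight:
  x=0 (U, w=110) cum 110
  x=1 (T, w=30) cum 140
  x=2 (Q, w=100) cum 240
  x=3 (S, w=120) cum 360  ← median
  x=5 (R, w=40) cum 400
  x=7 (P, w=110) cum 510
  x=8 (V, w=25) cum 535
⇒ x* = 3
y-coordinate, sorted with cumulative weight:
  y=1 (R, w=40) cum 40
  y=4 (V, w=25) cum 65
  y=5 (T, w=30) cum 95
  y=6 (U, w=110) cum 205
  y=8 (P, w=110) cum 315  ← median
  y=10 (Q, w=100) cum 415
  y=10 (S, w=120) cum 535
⇒ y* = 8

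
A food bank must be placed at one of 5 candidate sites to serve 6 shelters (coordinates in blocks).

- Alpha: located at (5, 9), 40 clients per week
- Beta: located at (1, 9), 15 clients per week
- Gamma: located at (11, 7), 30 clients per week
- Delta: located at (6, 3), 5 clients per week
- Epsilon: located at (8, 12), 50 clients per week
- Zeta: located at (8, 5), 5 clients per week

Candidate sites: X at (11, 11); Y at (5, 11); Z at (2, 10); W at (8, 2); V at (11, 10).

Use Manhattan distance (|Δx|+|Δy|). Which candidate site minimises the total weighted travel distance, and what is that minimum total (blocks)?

Y, total 760 blocks

Total weighted distance at each candidate:
  X (11, 11): total = 930
  Y (5, 11): total = 760
  Z (2, 10): total = 1060
  W (8, 2): total = 1380
  V (11, 10): total = 885
Minimum is at Y with total 760 blocks.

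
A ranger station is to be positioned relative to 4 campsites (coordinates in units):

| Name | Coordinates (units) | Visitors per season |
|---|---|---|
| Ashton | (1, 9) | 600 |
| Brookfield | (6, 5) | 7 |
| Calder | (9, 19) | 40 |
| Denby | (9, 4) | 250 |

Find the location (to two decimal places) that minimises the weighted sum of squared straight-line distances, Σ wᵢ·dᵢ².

(3.63, 8.02)

The minimiser of Σwᵢ‖p−pᵢ‖² is the weighted centroid p* = (Σwᵢpᵢ)/(Σwᵢ).
Σwᵢ = 897.
Σwᵢxᵢ = 600·1 + 7·6 + 40·9 + 250·9 = 3252.
Σwᵢyᵢ = 600·9 + 7·5 + 40·19 + 250·4 = 7195.
x* = 3252/897 = 3.63, y* = 7195/897 = 8.02.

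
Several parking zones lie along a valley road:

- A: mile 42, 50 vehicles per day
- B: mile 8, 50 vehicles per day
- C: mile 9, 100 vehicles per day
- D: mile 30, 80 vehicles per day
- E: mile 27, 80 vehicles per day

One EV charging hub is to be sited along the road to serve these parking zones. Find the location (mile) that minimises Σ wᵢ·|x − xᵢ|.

For a sum of weighted absolute distances on a line, the optimum is the weighted median (not the mean). Total weight W = 360; half-weight = 180.
Sort by position and accumulate weight:
  mile 8 (B, w=50) → cum 50
  mile 9 (C, w=100) → cum 150
  mile 27 (E, w=80) → cum 230  ≥ 180 → median here
  mile 30 (D, w=80) → cum 310
  mile 42 (A, w=50) → cum 360
Optimal location: mile 27.

x = 27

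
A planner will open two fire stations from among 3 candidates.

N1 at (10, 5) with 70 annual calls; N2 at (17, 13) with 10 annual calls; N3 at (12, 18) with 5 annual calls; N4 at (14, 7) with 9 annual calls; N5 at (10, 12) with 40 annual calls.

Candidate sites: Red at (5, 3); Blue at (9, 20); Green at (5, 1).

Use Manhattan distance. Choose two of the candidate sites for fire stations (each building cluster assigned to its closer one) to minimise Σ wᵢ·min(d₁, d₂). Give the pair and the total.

{Red, Blue}, total 1142

Evaluate every pair (each demand assigned to the nearer of the two):
  {Red, Blue}: total = 1142
  {Blue, Green}: total = 1300
  {Red, Green}: total = 1497
Best pair: {Red, Blue} with total 1142.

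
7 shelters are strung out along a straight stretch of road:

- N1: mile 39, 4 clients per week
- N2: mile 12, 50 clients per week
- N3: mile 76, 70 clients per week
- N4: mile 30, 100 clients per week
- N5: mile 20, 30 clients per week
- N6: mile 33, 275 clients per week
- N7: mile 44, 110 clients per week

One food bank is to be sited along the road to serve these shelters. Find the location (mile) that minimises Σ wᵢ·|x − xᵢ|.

x = 33

For a sum of weighted absolute distances on a line, the optimum is the weighted median (not the mean). Total weight W = 639; half-weight = 319.5.
Sort by position and accumulate weight:
  mile 12 (N2, w=50) → cum 50
  mile 20 (N5, w=30) → cum 80
  mile 30 (N4, w=100) → cum 180
  mile 33 (N6, w=275) → cum 455  ≥ 319.5 → median here
  mile 39 (N1, w=4) → cum 459
  mile 44 (N7, w=110) → cum 569
  mile 76 (N3, w=70) → cum 639
Optimal location: mile 33.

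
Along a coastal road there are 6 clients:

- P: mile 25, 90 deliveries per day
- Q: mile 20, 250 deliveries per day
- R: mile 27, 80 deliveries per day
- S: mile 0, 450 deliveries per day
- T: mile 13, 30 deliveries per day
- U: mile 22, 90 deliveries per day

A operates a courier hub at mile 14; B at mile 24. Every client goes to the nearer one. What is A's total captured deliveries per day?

480

The indifferent point is the midpoint (14+24)/2 = 19; clients left of it (closer to A at 14) go to A, those right go to B.
  S at 0 (w=450) → A
  T at 13 (w=30) → A
  Q at 20 (w=250) → B
  U at 22 (w=90) → B
  P at 25 (w=90) → B
  R at 27 (w=80) → B
A captures 480; B captures 510.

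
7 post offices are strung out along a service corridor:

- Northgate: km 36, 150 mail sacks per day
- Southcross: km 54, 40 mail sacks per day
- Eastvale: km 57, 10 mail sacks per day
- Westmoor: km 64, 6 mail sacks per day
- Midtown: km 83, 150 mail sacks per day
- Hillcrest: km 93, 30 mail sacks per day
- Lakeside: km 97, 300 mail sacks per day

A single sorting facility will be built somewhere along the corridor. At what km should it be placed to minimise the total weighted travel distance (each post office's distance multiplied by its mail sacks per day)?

For a sum of weighted absolute distances on a line, the optimum is the weighted median (not the mean). Total weight W = 686; half-weight = 343.
Sort by position and accumulate weight:
  km 36 (Northgate, w=150) → cum 150
  km 54 (Southcross, w=40) → cum 190
  km 57 (Eastvale, w=10) → cum 200
  km 64 (Westmoor, w=6) → cum 206
  km 83 (Midtown, w=150) → cum 356  ≥ 343 → median here
  km 93 (Hillcrest, w=30) → cum 386
  km 97 (Lakeside, w=300) → cum 686
Optimal location: km 83.

x = 83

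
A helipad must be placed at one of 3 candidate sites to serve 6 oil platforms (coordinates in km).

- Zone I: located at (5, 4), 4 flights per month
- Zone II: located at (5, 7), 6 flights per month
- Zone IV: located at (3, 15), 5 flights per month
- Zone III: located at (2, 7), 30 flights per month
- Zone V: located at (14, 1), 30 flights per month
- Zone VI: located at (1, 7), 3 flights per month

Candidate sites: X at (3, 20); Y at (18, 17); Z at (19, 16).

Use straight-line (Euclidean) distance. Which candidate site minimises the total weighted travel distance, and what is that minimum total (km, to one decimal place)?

X, total 1257.7 km

Total weighted distance at each candidate:
  X (3, 20): total = 1257.7
  Y (18, 17): total = 1367.6
  Z (19, 16): total = 1365.5
Minimum is at X with total 1257.7 km.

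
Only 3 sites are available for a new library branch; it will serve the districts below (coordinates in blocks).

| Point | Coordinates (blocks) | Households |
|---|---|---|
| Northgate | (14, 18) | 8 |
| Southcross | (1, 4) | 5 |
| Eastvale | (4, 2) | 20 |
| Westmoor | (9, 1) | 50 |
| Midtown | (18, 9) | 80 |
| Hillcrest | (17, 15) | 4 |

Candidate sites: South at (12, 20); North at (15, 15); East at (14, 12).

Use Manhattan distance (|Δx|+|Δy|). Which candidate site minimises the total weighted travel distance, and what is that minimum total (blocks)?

East, total 1937 blocks

Total weighted distance at each candidate:
  South (12, 20): total = 3187
  North (15, 15): total = 2365
  East (14, 12): total = 1937
Minimum is at East with total 1937 blocks.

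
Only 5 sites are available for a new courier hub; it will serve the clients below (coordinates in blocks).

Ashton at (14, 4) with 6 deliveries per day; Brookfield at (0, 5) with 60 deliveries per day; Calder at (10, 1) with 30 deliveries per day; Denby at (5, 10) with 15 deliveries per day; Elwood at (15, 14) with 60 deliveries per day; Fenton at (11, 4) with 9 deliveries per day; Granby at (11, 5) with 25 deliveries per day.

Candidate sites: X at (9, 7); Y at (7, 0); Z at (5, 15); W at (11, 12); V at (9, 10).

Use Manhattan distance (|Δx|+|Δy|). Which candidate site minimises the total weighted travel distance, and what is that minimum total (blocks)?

X, total 1948 blocks

Total weighted distance at each candidate:
  X (9, 7): total = 1948
  Y (7, 0): total = 2703
  Z (5, 15): total = 2878
  W (11, 12): total = 2233
  V (9, 10): total = 2113
Minimum is at X with total 1948 blocks.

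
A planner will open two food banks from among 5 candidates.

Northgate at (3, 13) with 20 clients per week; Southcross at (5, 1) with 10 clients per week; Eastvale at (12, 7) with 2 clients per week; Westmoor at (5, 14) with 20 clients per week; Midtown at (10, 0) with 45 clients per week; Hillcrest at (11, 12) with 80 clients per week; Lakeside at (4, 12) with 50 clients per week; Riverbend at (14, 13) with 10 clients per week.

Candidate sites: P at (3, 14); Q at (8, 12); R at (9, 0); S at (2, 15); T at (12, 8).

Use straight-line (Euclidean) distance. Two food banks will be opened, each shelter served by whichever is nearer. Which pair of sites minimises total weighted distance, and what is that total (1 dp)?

{Q, R}, total 774.0

Evaluate every pair (each demand assigned to the nearer of the two):
  {Q, R}: total = 774.0
  {P, T}: total = 1027.6
  {P, R}: total = 1043.4
  {Q, T}: total = 1140.0
  {S, T}: total = 1144.0
  {P, Q}: total = 1146.9
  {Q, S}: total = 1263.3
  {R, S}: total = 1270.3
  {R, T}: total = 1309.4
  {P, S}: total = 1800.6
Best pair: {Q, R} with total 774.0.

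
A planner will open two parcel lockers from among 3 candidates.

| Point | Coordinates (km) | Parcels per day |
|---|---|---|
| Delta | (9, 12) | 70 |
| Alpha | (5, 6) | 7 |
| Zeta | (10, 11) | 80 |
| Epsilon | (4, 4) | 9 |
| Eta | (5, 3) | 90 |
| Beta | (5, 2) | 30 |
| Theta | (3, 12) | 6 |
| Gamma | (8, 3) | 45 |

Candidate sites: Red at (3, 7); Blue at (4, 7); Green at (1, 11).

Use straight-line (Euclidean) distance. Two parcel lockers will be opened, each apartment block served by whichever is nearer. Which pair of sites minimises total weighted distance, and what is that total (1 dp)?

{Blue, Green}, total 1900.8

Evaluate every pair (each demand assigned to the nearer of the two):
  {Blue, Green}: total = 1900.8
  {Red, Blue}: total = 1917.4
  {Red, Green}: total = 2101.4
Best pair: {Blue, Green} with total 1900.8.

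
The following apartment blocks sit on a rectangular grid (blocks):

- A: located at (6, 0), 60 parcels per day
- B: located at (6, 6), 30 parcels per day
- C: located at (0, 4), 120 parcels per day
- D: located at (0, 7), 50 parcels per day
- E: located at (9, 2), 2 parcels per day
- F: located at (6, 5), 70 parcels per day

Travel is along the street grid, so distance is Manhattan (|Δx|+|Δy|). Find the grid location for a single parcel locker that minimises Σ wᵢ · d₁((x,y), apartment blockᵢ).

Manhattan distance separates: Σwᵢ(|x−xᵢ|+|y−yᵢ|) = Σwᵢ|x−xᵢ| + Σwᵢ|y−yᵢ|, so x and y are optimised independently as 1-D weighted medians.
Total weight W = 332; half = 166.
x-coordinate, sorted with cumulative weight:
  x=0 (C, w=120) cum 120
  x=0 (D, w=50) cum 170  ← median
  x=6 (A, w=60) cum 230
  x=6 (B, w=30) cum 260
  x=6 (F, w=70) cum 330
  x=9 (E, w=2) cum 332
⇒ x* = 0
y-coordinate, sorted with cumulative weight:
  y=0 (A, w=60) cum 60
  y=2 (E, w=2) cum 62
  y=4 (C, w=120) cum 182  ← median
  y=5 (F, w=70) cum 252
  y=6 (B, w=30) cum 282
  y=7 (D, w=50) cum 332
⇒ y* = 4

(0, 4)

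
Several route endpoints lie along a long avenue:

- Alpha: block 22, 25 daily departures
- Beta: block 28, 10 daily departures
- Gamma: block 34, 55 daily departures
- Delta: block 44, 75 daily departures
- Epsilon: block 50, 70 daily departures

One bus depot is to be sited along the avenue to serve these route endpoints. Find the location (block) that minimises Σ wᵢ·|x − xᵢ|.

For a sum of weighted absolute distances on a line, the optimum is the weighted median (not the mean). Total weight W = 235; half-weight = 117.5.
Sort by position and accumulate weight:
  block 22 (Alpha, w=25) → cum 25
  block 28 (Beta, w=10) → cum 35
  block 34 (Gamma, w=55) → cum 90
  block 44 (Delta, w=75) → cum 165  ≥ 117.5 → median here
  block 50 (Epsilon, w=70) → cum 235
Optimal location: block 44.

x = 44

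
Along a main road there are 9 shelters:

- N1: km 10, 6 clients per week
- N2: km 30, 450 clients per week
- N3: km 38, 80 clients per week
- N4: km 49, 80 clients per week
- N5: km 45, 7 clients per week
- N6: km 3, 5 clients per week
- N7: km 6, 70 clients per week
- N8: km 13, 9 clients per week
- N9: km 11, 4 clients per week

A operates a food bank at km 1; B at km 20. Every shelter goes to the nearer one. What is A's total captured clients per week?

The indifferent point is the midpoint (1+20)/2 = 10.5; shelters left of it (closer to A at 1) go to A, those right go to B.
  N6 at 3 (w=5) → A
  N7 at 6 (w=70) → A
  N1 at 10 (w=6) → A
  N9 at 11 (w=4) → B
  N8 at 13 (w=9) → B
  N2 at 30 (w=450) → B
  N3 at 38 (w=80) → B
  N5 at 45 (w=7) → B
  N4 at 49 (w=80) → B
A captures 81; B captures 630.

81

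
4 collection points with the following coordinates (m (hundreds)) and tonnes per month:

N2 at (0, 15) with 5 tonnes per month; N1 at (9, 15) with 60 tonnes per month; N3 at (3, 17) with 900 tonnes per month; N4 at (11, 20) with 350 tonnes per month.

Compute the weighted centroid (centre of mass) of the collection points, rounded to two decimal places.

The minimiser of Σwᵢ‖p−pᵢ‖² is the weighted centroid p* = (Σwᵢpᵢ)/(Σwᵢ).
Σwᵢ = 1315.
Σwᵢxᵢ = 5·0 + 60·9 + 900·3 + 350·11 = 7090.
Σwᵢyᵢ = 5·15 + 60·15 + 900·17 + 350·20 = 23275.
x* = 7090/1315 = 5.39, y* = 23275/1315 = 17.70.

(5.39, 17.70)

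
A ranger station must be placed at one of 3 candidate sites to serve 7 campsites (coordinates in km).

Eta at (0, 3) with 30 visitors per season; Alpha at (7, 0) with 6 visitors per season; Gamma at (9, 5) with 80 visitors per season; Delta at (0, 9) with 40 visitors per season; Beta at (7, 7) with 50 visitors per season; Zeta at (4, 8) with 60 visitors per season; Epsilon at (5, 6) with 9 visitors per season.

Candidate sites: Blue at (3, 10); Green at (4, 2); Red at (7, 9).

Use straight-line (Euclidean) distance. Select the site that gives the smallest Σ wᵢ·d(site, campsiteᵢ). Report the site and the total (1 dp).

Total weighted distance at each candidate:
  Blue (3, 10): total = 1468.8
  Green (4, 2): total = 1622.9
  Red (7, 9): total = 1290.5
Minimum is at Red with total 1290.5 km.

Red, total 1290.5 km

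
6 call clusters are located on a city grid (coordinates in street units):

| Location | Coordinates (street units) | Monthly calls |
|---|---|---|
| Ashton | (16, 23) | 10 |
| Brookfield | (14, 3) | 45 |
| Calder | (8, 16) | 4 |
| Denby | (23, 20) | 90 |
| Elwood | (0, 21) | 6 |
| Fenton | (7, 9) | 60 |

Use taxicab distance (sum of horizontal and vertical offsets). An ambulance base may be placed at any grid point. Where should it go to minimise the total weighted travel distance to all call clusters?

(14, 16)

Manhattan distance separates: Σwᵢ(|x−xᵢ|+|y−yᵢ|) = Σwᵢ|x−xᵢ| + Σwᵢ|y−yᵢ|, so x and y are optimised independently as 1-D weighted medians.
Total weight W = 215; half = 107.5.
x-coordinate, sorted with cumulative weight:
  x=0 (Elwood, w=6) cum 6
  x=7 (Fenton, w=60) cum 66
  x=8 (Calder, w=4) cum 70
  x=14 (Brookfield, w=45) cum 115  ← median
  x=16 (Ashton, w=10) cum 125
  x=23 (Denby, w=90) cum 215
⇒ x* = 14
y-coordinate, sorted with cumulative weight:
  y=3 (Brookfield, w=45) cum 45
  y=9 (Fenton, w=60) cum 105
  y=16 (Calder, w=4) cum 109  ← median
  y=20 (Denby, w=90) cum 199
  y=21 (Elwood, w=6) cum 205
  y=23 (Ashton, w=10) cum 215
⇒ y* = 16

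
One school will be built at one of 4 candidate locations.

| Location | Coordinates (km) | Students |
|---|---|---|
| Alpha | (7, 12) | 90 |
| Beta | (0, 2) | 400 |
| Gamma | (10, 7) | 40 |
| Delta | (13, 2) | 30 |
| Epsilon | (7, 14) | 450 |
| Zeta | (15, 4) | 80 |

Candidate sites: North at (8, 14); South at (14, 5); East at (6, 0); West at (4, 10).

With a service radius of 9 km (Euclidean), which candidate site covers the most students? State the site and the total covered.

Coverage radius r = 9 km; a point is covered iff (Δx)²+(Δy)² ≤ 9² = 81.
  North (8, 14): covers {Alpha, Gamma, Epsilon} → 580
  South (14, 5): covers {Gamma, Delta, Zeta} → 150
  East (6, 0): covers {Beta, Gamma, Delta} → 470
  West (4, 10): covers {Alpha, Beta, Gamma, Epsilon} → 980
Maximum coverage at West: 980 students.

West, covering 980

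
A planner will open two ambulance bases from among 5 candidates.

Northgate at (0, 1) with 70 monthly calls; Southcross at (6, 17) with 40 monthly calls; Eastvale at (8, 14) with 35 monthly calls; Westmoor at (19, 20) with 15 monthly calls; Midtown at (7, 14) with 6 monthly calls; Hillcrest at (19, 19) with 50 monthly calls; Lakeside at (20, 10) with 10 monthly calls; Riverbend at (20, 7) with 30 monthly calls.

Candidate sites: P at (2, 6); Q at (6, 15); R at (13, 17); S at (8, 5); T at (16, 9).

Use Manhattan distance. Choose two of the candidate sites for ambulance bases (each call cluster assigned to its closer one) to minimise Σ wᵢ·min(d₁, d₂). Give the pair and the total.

{P, R}, total 2289

Evaluate every pair (each demand assigned to the nearer of the two):
  {P, R}: total = 2289
  {R, S}: total = 2549
  {P, Q}: total = 2567
  {Q, T}: total = 2687
  {P, T}: total = 2713
  {Q, S}: total = 2747
  {Q, R}: total = 2782
  {S, T}: total = 2865
  {R, T}: total = 3059
  {P, S}: total = 3655
Best pair: {P, R} with total 2289.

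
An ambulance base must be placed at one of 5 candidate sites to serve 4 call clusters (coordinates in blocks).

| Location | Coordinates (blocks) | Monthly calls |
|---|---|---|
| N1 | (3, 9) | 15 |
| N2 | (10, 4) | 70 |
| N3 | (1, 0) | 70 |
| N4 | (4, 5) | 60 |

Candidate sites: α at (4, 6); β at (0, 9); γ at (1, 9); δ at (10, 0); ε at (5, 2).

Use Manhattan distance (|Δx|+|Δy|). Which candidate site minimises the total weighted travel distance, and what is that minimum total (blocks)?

Total weighted distance at each candidate:
  α (4, 6): total = 1310
  β (0, 9): total = 2275
  γ (1, 9): total = 2060
  δ (10, 0): total = 1810
  ε (5, 2): total = 1285
Minimum is at ε with total 1285 blocks.

ε, total 1285 blocks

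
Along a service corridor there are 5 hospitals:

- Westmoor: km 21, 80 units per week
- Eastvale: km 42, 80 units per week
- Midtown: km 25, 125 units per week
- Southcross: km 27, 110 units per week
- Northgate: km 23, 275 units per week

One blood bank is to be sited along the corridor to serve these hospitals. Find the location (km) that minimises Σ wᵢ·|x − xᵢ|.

x = 23

For a sum of weighted absolute distances on a line, the optimum is the weighted median (not the mean). Total weight W = 670; half-weight = 335.
Sort by position and accumulate weight:
  km 21 (Westmoor, w=80) → cum 80
  km 23 (Northgate, w=275) → cum 355  ≥ 335 → median here
  km 25 (Midtown, w=125) → cum 480
  km 27 (Southcross, w=110) → cum 590
  km 42 (Eastvale, w=80) → cum 670
Optimal location: km 23.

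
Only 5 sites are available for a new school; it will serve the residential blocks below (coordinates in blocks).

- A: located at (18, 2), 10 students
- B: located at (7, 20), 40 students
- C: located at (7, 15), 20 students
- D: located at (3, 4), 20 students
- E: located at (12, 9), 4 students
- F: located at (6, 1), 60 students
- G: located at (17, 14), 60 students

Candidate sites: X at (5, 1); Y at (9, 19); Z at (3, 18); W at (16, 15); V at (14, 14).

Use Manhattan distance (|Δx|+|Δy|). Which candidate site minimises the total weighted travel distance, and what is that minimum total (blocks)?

Total weighted distance at each candidate:
  X (5, 1): total = 3020
  Y (9, 19): total = 3012
  Z (3, 18): total = 3322
  W (16, 15): total = 2970
  V (14, 14): total = 2728
Minimum is at V with total 2728 blocks.

V, total 2728 blocks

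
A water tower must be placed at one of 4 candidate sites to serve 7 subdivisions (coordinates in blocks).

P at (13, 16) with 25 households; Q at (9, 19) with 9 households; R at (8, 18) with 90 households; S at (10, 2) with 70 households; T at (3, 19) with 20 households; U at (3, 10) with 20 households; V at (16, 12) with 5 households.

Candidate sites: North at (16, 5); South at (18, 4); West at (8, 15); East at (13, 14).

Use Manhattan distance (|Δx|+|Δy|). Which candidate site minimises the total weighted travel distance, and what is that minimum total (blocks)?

Total weighted distance at each candidate:
  North (16, 5): total = 3994
  South (18, 4): total = 4571
  West (8, 15): total = 1950
  East (13, 14): total = 2596
Minimum is at West with total 1950 blocks.

West, total 1950 blocks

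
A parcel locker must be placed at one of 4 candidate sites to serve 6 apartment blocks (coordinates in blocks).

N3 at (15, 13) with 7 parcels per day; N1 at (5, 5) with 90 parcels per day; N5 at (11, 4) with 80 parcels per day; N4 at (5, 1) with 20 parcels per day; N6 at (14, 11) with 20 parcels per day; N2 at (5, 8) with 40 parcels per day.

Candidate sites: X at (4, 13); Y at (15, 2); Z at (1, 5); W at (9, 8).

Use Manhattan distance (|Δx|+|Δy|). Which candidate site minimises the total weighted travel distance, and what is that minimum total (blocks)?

Total weighted distance at each candidate:
  X (4, 13): total = 2907
  Y (15, 2): total = 2787
  Z (1, 5): total = 2214
  W (9, 8): total = 1727
Minimum is at W with total 1727 blocks.

W, total 1727 blocks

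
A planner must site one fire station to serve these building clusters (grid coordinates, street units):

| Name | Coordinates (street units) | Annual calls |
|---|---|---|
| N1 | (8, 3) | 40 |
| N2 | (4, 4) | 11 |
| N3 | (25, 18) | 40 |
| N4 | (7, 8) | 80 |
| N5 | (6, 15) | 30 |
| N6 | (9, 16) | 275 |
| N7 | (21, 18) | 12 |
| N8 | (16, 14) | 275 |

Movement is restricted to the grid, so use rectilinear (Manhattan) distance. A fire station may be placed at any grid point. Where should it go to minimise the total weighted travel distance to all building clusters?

(9, 14)

Manhattan distance separates: Σwᵢ(|x−xᵢ|+|y−yᵢ|) = Σwᵢ|x−xᵢ| + Σwᵢ|y−yᵢ|, so x and y are optimised independently as 1-D weighted medians.
Total weight W = 763; half = 381.5.
x-coordinate, sorted with cumulative weight:
  x=4 (N2, w=11) cum 11
  x=6 (N5, w=30) cum 41
  x=7 (N4, w=80) cum 121
  x=8 (N1, w=40) cum 161
  x=9 (N6, w=275) cum 436  ← median
  x=16 (N8, w=275) cum 711
  x=21 (N7, w=12) cum 723
  x=25 (N3, w=40) cum 763
⇒ x* = 9
y-coordinate, sorted with cumulative weight:
  y=3 (N1, w=40) cum 40
  y=4 (N2, w=11) cum 51
  y=8 (N4, w=80) cum 131
  y=14 (N8, w=275) cum 406  ← median
  y=15 (N5, w=30) cum 436
  y=16 (N6, w=275) cum 711
  y=18 (N3, w=40) cum 751
  y=18 (N7, w=12) cum 763
⇒ y* = 14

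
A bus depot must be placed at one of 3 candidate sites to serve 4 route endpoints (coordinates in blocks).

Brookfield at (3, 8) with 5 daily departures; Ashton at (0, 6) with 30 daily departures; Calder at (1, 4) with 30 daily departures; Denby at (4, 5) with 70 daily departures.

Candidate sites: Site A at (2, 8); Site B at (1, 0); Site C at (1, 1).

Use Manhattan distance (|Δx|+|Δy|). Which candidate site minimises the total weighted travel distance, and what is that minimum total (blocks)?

Site A, total 625 blocks

Total weighted distance at each candidate:
  Site A (2, 8): total = 625
  Site B (1, 0): total = 940
  Site C (1, 1): total = 805
Minimum is at Site A with total 625 blocks.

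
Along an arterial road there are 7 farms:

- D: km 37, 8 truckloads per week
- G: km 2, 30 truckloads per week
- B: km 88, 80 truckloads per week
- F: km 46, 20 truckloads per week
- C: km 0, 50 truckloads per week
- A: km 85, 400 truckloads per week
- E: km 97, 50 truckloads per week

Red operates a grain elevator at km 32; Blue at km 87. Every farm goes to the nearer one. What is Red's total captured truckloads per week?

The indifferent point is the midpoint (32+87)/2 = 59.5; farms left of it (closer to Red at 32) go to Red, those right go to Blue.
  C at 0 (w=50) → Red
  G at 2 (w=30) → Red
  D at 37 (w=8) → Red
  F at 46 (w=20) → Red
  A at 85 (w=400) → Blue
  B at 88 (w=80) → Blue
  E at 97 (w=50) → Blue
Red captures 108; Blue captures 530.

108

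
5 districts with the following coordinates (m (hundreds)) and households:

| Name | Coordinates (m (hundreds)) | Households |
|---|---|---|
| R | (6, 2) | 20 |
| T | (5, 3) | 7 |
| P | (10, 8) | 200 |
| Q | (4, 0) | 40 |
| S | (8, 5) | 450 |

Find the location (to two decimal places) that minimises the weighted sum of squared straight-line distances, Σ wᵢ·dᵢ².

(8.25, 5.45)

The minimiser of Σwᵢ‖p−pᵢ‖² is the weighted centroid p* = (Σwᵢpᵢ)/(Σwᵢ).
Σwᵢ = 717.
Σwᵢxᵢ = 20·6 + 7·5 + 200·10 + 40·4 + 450·8 = 5915.
Σwᵢyᵢ = 20·2 + 7·3 + 200·8 + 40·0 + 450·5 = 3911.
x* = 5915/717 = 8.25, y* = 3911/717 = 5.45.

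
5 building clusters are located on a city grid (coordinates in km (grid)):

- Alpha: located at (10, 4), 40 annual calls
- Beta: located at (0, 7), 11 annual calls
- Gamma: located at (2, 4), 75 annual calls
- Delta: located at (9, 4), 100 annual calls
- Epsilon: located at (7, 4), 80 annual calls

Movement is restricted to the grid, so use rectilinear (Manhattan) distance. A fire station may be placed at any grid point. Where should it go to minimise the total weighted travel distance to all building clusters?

(7, 4)

Manhattan distance separates: Σwᵢ(|x−xᵢ|+|y−yᵢ|) = Σwᵢ|x−xᵢ| + Σwᵢ|y−yᵢ|, so x and y are optimised independently as 1-D weighted medians.
Total weight W = 306; half = 153.
x-coordinate, sorted with cumulative weight:
  x=0 (Beta, w=11) cum 11
  x=2 (Gamma, w=75) cum 86
  x=7 (Epsilon, w=80) cum 166  ← median
  x=9 (Delta, w=100) cum 266
  x=10 (Alpha, w=40) cum 306
⇒ x* = 7
y-coordinate, sorted with cumulative weight:
  y=4 (Alpha, w=40) cum 40
  y=4 (Gamma, w=75) cum 115
  y=4 (Delta, w=100) cum 215  ← median
  y=4 (Epsilon, w=80) cum 295
  y=7 (Beta, w=11) cum 306
⇒ y* = 4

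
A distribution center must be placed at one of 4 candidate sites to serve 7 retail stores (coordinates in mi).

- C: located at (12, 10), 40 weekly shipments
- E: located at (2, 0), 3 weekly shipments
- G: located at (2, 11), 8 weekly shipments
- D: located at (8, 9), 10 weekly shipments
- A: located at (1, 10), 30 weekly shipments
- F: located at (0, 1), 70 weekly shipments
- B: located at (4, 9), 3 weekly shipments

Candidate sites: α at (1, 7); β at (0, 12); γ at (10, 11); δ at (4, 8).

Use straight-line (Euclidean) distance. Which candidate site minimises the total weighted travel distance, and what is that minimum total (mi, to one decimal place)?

δ, total 1100.2 mi

Total weighted distance at each candidate:
  α (1, 7): total = 1109.7
  β (0, 12): total = 1478.5
  γ (10, 11): total = 1503.1
  δ (4, 8): total = 1100.2
Minimum is at δ with total 1100.2 mi.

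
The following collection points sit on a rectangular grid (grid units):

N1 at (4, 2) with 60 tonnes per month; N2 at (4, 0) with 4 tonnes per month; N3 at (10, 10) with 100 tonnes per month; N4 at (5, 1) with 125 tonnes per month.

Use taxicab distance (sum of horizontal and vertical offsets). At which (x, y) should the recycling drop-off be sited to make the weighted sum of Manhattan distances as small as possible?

Manhattan distance separates: Σwᵢ(|x−xᵢ|+|y−yᵢ|) = Σwᵢ|x−xᵢ| + Σwᵢ|y−yᵢ|, so x and y are optimised independently as 1-D weighted medians.
Total weight W = 289; half = 144.5.
x-coordinate, sorted with cumulative weight:
  x=4 (N1, w=60) cum 60
  x=4 (N2, w=4) cum 64
  x=5 (N4, w=125) cum 189  ← median
  x=10 (N3, w=100) cum 289
⇒ x* = 5
y-coordinate, sorted with cumulative weight:
  y=0 (N2, w=4) cum 4
  y=1 (N4, w=125) cum 129
  y=2 (N1, w=60) cum 189  ← median
  y=10 (N3, w=100) cum 289
⇒ y* = 2

(5, 2)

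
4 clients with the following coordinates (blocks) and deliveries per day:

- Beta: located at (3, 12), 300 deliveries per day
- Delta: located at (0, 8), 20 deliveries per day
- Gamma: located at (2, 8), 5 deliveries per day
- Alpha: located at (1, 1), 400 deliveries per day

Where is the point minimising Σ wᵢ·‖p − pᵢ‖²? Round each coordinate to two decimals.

(1.81, 5.79)

The minimiser of Σwᵢ‖p−pᵢ‖² is the weighted centroid p* = (Σwᵢpᵢ)/(Σwᵢ).
Σwᵢ = 725.
Σwᵢxᵢ = 300·3 + 20·0 + 5·2 + 400·1 = 1310.
Σwᵢyᵢ = 300·12 + 20·8 + 5·8 + 400·1 = 4200.
x* = 1310/725 = 1.81, y* = 4200/725 = 5.79.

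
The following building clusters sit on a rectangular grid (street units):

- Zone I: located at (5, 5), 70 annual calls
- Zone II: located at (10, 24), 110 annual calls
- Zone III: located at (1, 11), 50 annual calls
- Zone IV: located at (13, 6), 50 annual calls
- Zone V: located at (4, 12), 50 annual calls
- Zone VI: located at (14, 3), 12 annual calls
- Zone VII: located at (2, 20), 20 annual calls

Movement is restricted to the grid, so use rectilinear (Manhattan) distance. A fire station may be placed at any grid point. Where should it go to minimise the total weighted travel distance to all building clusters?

(5, 11)

Manhattan distance separates: Σwᵢ(|x−xᵢ|+|y−yᵢ|) = Σwᵢ|x−xᵢ| + Σwᵢ|y−yᵢ|, so x and y are optimised independently as 1-D weighted medians.
Total weight W = 362; half = 181.
x-coordinate, sorted with cumulative weight:
  x=1 (Zone III, w=50) cum 50
  x=2 (Zone VII, w=20) cum 70
  x=4 (Zone V, w=50) cum 120
  x=5 (Zone I, w=70) cum 190  ← median
  x=10 (Zone II, w=110) cum 300
  x=13 (Zone IV, w=50) cum 350
  x=14 (Zone VI, w=12) cum 362
⇒ x* = 5
y-coordinate, sorted with cumulative weight:
  y=3 (Zone VI, w=12) cum 12
  y=5 (Zone I, w=70) cum 82
  y=6 (Zone IV, w=50) cum 132
  y=11 (Zone III, w=50) cum 182  ← median
  y=12 (Zone V, w=50) cum 232
  y=20 (Zone VII, w=20) cum 252
  y=24 (Zone II, w=110) cum 362
⇒ y* = 11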